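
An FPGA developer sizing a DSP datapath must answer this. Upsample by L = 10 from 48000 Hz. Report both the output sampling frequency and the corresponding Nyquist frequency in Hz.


Step 1 — output sample rate after interpolation by L:
fs_out = L * fs_in = 10 * 48000 = 480000 Hz

Step 2 — Nyquist frequency of the output stream:
f_Nyq = fs_out / 2 = 480000 / 2 = 240000.0 Hz

fs_out = 480000 Hz; f_Nyquist = 240000.0 Hz


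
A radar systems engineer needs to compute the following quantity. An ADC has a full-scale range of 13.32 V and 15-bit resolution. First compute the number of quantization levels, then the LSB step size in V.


Step 1 — number of quantization levels:
L = 2^N = 2^15 = 32768

Step 2 — LSB step size:
delta = Vfs / L
      = 13.32 / 32768
      = 0.00040649 V

Levels = 32768; step size = 0.00040649 V


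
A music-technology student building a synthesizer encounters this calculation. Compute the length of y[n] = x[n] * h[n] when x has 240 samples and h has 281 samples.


Linear convolution output length:
L = N + M - 1
  = 240 + 281 - 1
  = 520 samples

520


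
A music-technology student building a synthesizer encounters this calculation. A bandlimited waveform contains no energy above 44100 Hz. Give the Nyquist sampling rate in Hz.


The Nyquist rate is twice the maximum frequency component.
fs_min = 2 * fmax
      = 2 * 44100
      = 88200 Hz

88200


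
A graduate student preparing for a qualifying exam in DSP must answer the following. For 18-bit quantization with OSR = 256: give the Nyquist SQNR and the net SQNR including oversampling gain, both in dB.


Step 1 — baseline SQNR at Nyquist:
SQNR_base = 6.02*N + 1.76
          = 6.02*18 + 1.76
          = 110.12 dB

Step 2 — oversampling processing gain:
G = 10*log10(OSR) = 10*log10(256) = 24.08 dB

Step 3 — total:
SQNR_total = 110.12 + 24.08 = 134.2 dB

Base SQNR = 110.12 dB; oversampled SQNR = 134.2 dB


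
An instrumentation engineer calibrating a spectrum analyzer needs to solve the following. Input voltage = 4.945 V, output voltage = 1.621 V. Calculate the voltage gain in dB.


Voltage gain in dB:
G = 20 * log10(Vout / Vin)
  = 20 * log10(1.621 / 4.945)
  = 20 * log10(0.327806)
  = 20 * -0.484383
  = -9.69 dB

-9.69 dB


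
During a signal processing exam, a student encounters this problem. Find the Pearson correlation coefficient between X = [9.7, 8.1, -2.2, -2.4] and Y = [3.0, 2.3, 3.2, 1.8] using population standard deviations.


Pearson correlation coefficient (population):
r = cov(X,Y) / (std(X) * std(Y))
Mean X = 3.3, Mean Y = 2.575
Cov(X,Y) = 0.595
Std(X) = 5.628943, Std(Y) = 0.558458
r = 0.1893

0.1893


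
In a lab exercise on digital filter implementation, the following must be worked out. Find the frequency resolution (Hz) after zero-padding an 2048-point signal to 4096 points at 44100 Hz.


Frequency resolution after zero-padding:
N_padded = 2048 * 2 = 4096
df = fs / N_padded
   = 44100 / 4096
   = 10.7666 Hz

10.7666 Hz


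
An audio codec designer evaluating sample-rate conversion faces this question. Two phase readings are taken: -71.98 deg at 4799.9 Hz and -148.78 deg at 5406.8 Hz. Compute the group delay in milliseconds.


Group delay from phase difference:
tau = -d(phi)/d(omega)
d(phi) = -76.8 deg = -1.340413 rad
d(omega) = 2*pi*(5406.8 - 4799.9) = 3813.2652 rad/s
tau = -(-1.340413) / 3813.2652
    = 0.3515 ms

0.3515 ms


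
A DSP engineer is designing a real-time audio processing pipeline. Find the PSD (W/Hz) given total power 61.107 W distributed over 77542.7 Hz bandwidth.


Power spectral density:
PSD = P / BW
    = 61.107 / 77542.7
    = 0.00078804 W/Hz

0.00078804 W/Hz


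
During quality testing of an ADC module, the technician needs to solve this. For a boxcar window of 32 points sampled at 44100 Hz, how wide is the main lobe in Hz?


Main lobe width for a rectangular window:
Width = 2 * fs / N
      = 2 * 44100 / 32
      = 88200 / 32
      = 2756.25 Hz

2756.25 Hz


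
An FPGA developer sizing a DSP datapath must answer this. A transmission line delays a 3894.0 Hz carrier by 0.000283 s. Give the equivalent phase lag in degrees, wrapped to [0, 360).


Phase shift from frequency and time delay:
phi = 360 * f * t_delay
    = 360 * 3894.0 * 0.000283
    = 396.72 degrees
    mod 360 = 36.72 degrees

36.72 degrees


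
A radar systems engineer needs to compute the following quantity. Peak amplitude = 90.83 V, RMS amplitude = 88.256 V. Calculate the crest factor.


Crest factor is the ratio of peak to RMS:
CF = V_peak / V_rms
   = 90.83 / 88.256
   = 1.0292

1.0292


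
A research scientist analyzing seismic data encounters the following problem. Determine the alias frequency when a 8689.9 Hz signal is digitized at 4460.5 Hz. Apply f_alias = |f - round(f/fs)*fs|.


Compute the nearest integer multiple of fs to the signal:
n = round(8689.9 / 4460.5) = 2
f_alias = |8689.9 - 2 * 4460.5|
        = |8689.9 - 8921.0|
        = 231.1 Hz

231.1


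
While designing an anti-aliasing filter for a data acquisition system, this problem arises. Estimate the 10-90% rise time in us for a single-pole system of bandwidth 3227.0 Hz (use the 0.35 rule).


Rise time from bandwidth relationship:
tr = 0.35 / BW
   = 0.35 / 3227.0
   = 0.0001084598698 s
   = 108.4599 us

108.4599 us


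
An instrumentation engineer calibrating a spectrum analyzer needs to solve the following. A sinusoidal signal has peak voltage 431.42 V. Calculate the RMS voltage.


RMS voltage for a sinusoidal waveform:
V_rms = V_peak / sqrt(2)
      = 431.42 / 1.414214
      = 305.06 V

305.06 V


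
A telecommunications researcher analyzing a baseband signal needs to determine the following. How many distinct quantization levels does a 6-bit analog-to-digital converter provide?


Number of quantization levels = 2^N
= 2^6
= 64

64


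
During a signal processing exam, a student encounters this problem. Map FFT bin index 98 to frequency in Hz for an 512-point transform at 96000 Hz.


Frequency of DFT bin k:
f_k = k * fs / N
    = 98 * 96000 / 512
    = 9408000 / 512
    = 18375.0 Hz

18375.0 Hz


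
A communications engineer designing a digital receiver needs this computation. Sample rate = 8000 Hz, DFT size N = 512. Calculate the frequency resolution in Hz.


DFT frequency resolution:
df = fs / N
   = 8000 / 512
   = 15.625 Hz

15.625 Hz


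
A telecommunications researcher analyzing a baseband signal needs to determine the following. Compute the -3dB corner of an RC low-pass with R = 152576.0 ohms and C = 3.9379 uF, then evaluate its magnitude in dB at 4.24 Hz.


Step 1 — cutoff frequency:
fc = 1 / (2*pi*R*C)
C = 3.9379 uF = 3.9379e-06 F
fc = 1 / (2*pi*152576.0*3.9379e-06)
   = 0.264892 Hz

Step 2 — magnitude at f = 4.24 Hz:
|H(f)| = 1 / sqrt(1 + (f/fc)^2)
f/fc = 4.24 / 0.264892 = 16.006523
|H| = 1 / sqrt(1 + 256.208779) = 0.062353
|H|_dB = 20*log10(0.062353) = -24.1 dB

fc = 0.264892 Hz; |H(4.24 Hz)| = -24.1 dB


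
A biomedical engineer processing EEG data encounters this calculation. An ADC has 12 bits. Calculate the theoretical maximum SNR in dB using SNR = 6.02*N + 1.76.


Theoretical SNR for a full-scale sinusoid:
SNR = 6.02 * N + 1.76
    = 6.02 * 12 + 1.76
    = 72.24 + 1.76
    = 74.0 dB

74.0 dB


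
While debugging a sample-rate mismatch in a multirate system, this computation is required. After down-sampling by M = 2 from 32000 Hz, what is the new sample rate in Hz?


Decimation reduces the sample rate:
fs_out = fs_in / M
       = 32000 / 2
       = 16000.0 Hz

16000.0 Hz


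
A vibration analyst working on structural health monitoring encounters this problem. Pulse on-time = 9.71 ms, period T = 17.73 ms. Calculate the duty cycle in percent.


Duty cycle as a percentage:
DC = (t_on / T) * 100
   = (9.71 / 17.73) * 100
   = 0.547659 * 100
   = 54.77 %

54.77 %


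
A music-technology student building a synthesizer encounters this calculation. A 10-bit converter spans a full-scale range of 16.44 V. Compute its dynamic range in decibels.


Dynamic range from full-scale to LSB:
V_min = V_max / 2^bits = 16.44 / 2^10
DR = 20 * log10(V_max / V_min)
   = 20 * log10(2^10)
   = 20 * 10 * log10(2)
   = 60.21 dB

60.21 dB


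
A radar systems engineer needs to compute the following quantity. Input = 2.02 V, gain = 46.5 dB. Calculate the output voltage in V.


Output voltage from dB gain:
V_out = V_in * 10^(gain_dB / 20)
      = 2.02 * 10^(46.5 / 20)
      = 2.02 * 211.348904
      = 426.9248 V

426.9248 V


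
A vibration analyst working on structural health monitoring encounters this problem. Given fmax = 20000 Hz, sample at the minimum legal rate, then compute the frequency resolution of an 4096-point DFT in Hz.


Step 1 — Nyquist sampling rate:
fs = 2 * fmax = 2 * 20000 = 40000 Hz

Step 2 — DFT bin spacing:
df = fs / N = 40000 / 4096 = 9.7656 Hz

9.7656 Hz


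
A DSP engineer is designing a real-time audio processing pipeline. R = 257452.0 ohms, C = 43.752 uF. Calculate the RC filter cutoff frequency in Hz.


Cutoff frequency of a first-order RC filter:
fc = 1 / (2 * pi * R * C)
C = 43.752 uF = 4.3752e-05 F
fc = 1 / (2 * pi * 257452.0 * 4.3752e-05)
   = 1 / 70.774050024297
   = 0.014129 Hz

0.014129 Hz


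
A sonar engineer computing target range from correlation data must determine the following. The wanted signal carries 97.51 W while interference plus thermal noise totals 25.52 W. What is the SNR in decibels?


SNR in decibels:
SNR = 10 * log10(Ps / Pn)
    = 10 * log10(97.51 / 25.52)
    = 10 * log10(3.8209)
    = 10 * 0.5822
    = 5.82 dB

5.82 dB


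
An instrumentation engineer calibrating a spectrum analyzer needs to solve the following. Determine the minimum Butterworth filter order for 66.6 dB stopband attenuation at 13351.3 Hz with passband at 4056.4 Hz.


Butterworth filter order formula:
n = log10(10^(A/10) - 1) / (2 * log10(f_stop/f_pass))
10^(66.6/10) - 1 = 4570880.8961
f_stop/f_pass = 13351.3 / 4056.4 = 3.2914
n = 6.4362 -> ceil = 7

7


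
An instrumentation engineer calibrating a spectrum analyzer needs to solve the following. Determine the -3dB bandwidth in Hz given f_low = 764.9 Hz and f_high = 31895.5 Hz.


Bandwidth is the difference of -3dB frequencies:
BW = f_high - f_low
   = 31895.5 - 764.9
   = 31130.6 Hz

31130.6 Hz


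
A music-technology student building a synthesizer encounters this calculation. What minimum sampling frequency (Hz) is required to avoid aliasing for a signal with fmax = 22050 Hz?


The Nyquist rate is twice the maximum frequency component.
fs_min = 2 * fmax
      = 2 * 22050
      = 44100 Hz

44100


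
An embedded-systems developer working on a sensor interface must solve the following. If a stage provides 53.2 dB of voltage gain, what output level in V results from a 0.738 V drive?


Output voltage from dB gain:
V_out = V_in * 10^(gain_dB / 20)
      = 0.738 * 10^(53.2 / 20)
      = 0.738 * 457.08819
      = 337.3311 V

337.3311 V


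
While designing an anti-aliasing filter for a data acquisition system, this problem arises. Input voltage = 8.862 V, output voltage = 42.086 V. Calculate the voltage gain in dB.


Voltage gain in dB:
G = 20 * log10(Vout / Vin)
  = 20 * log10(42.086 / 8.862)
  = 20 * log10(4.749041)
  = 20 * 0.676606
  = 13.53 dB

13.53 dB


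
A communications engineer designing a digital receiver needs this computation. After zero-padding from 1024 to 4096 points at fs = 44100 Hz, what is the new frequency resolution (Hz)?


Frequency resolution after zero-padding:
N_padded = 1024 * 4 = 4096
df = fs / N_padded
   = 44100 / 4096
   = 10.7666 Hz

10.7666 Hz


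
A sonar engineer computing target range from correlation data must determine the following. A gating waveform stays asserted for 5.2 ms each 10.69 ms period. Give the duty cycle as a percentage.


Duty cycle as a percentage:
DC = (t_on / T) * 100
   = (5.2 / 10.69) * 100
   = 0.486436 * 100
   = 48.64 %

48.64 %


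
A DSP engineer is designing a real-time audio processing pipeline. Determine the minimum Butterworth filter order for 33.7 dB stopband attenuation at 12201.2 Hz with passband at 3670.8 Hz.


Butterworth filter order formula:
n = log10(10^(A/10) - 1) / (2 * log10(f_stop/f_pass))
10^(33.7/10) - 1 = 2343.2288
f_stop/f_pass = 12201.2 / 3670.8 = 3.3239
n = 3.23 -> ceil = 4

4


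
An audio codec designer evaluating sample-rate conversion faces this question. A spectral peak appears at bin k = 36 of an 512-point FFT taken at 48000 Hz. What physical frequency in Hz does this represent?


Frequency of DFT bin k:
f_k = k * fs / N
    = 36 * 48000 / 512
    = 1728000 / 512
    = 3375.0 Hz

3375.0 Hz


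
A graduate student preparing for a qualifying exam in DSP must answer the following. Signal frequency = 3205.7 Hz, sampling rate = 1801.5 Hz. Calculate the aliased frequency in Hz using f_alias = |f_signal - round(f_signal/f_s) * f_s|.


Compute the nearest integer multiple of fs to the signal:
n = round(3205.7 / 1801.5) = 2
f_alias = |3205.7 - 2 * 1801.5|
        = |3205.7 - 3603.0|
        = 397.3 Hz

397.3


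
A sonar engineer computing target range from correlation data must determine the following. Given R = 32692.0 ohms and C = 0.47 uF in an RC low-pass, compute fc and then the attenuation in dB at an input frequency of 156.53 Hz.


Step 1 — cutoff frequency:
fc = 1 / (2*pi*R*C)
C = 0.47 uF = 4.7e-07 F
fc = 1 / (2*pi*32692.0*4.7e-07)
   = 10.3581 Hz

Step 2 — magnitude at f = 156.53 Hz:
|H(f)| = 1 / sqrt(1 + (f/fc)^2)
f/fc = 156.53 / 10.3581 = 15.111845
|H| = 1 / sqrt(1 + 228.367859) = 0.0660288
|H|_dB = 20*log10(0.0660288) = -23.61 dB

fc = 10.3581 Hz; |H(156.53 Hz)| = -23.61 dB


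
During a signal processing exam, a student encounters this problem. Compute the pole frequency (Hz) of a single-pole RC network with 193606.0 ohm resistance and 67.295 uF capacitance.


Cutoff frequency of a first-order RC filter:
fc = 1 / (2 * pi * R * C)
C = 67.295 uF = 6.7295e-05 F
fc = 1 / (2 * pi * 193606.0 * 6.7295e-05)
   = 1 / 81.861835497483
   = 0.012216 Hz

0.012216 Hz


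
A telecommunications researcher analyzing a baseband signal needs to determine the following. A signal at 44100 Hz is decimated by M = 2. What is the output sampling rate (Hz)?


Decimation reduces the sample rate:
fs_out = fs_in / M
       = 44100 / 2
       = 22050.0 Hz

22050.0 Hz


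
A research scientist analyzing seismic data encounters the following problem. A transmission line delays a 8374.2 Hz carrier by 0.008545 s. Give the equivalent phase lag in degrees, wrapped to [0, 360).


Phase shift from frequency and time delay:
phi = 360 * f * t_delay
    = 360 * 8374.2 * 0.008545
    = 25760.71 degrees
    mod 360 = 200.71 degrees

200.71 degrees


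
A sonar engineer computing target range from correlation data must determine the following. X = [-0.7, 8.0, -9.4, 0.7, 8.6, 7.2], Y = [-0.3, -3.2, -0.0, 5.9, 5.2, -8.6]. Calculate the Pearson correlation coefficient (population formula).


Pearson correlation coefficient (population):
r = cov(X,Y) / (std(X) * std(Y))
Mean X = 2.4, Mean Y = -0.1667
Cov(X,Y) = -6.01
Std(X) = 6.384617, Std(Y) = 4.932432
r = -0.1908

-0.1908


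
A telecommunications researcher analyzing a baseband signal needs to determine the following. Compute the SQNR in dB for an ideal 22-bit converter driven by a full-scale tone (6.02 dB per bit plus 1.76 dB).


Theoretical SNR for a full-scale sinusoid:
SNR = 6.02 * N + 1.76
    = 6.02 * 22 + 1.76
    = 132.44 + 1.76
    = 134.2 dB

134.2 dB


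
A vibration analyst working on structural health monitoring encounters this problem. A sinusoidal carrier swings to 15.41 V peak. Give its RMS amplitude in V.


RMS voltage for a sinusoidal waveform:
V_rms = V_peak / sqrt(2)
      = 15.41 / 1.414214
      = 10.897 V

10.897 V


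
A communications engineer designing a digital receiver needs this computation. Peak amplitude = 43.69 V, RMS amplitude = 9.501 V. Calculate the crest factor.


Crest factor is the ratio of peak to RMS:
CF = V_peak / V_rms
   = 43.69 / 9.501
   = 4.5985

4.5985


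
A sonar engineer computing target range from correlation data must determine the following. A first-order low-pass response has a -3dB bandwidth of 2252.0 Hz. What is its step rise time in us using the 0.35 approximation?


Rise time from bandwidth relationship:
tr = 0.35 / BW
   = 0.35 / 2252.0
   = 0.0001554174067 s
   = 155.4174 us

155.4174 us


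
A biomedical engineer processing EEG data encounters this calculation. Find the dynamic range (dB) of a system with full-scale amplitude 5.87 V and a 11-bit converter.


Dynamic range from full-scale to LSB:
V_min = V_max / 2^bits = 5.87 / 2^11
DR = 20 * log10(V_max / V_min)
   = 20 * log10(2^11)
   = 20 * 11 * log10(2)
   = 66.23 dB

66.23 dB


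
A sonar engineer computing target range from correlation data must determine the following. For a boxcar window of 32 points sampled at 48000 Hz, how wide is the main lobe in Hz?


Main lobe width for a rectangular window:
Width = 2 * fs / N
      = 2 * 48000 / 32
      = 96000 / 32
      = 3000.0 Hz

3000.0 Hz


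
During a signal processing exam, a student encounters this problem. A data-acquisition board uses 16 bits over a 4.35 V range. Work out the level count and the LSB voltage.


Step 1 — number of quantization levels:
L = 2^N = 2^16 = 65536

Step 2 — LSB step size:
delta = Vfs / L
      = 4.35 / 65536
      = 6.638e-05 V

Levels = 65536; step size = 6.638e-05 V


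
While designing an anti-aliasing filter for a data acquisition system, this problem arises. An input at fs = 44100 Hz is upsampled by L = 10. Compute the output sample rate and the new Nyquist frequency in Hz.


Step 1 — output sample rate after interpolation by L:
fs_out = L * fs_in = 10 * 44100 = 441000 Hz

Step 2 — Nyquist frequency of the output stream:
f_Nyq = fs_out / 2 = 441000 / 2 = 220500.0 Hz

fs_out = 441000 Hz; f_Nyquist = 220500.0 Hz


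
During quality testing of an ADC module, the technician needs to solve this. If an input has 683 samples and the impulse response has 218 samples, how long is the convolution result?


Linear convolution output length:
L = N + M - 1
  = 683 + 218 - 1
  = 900 samples

900


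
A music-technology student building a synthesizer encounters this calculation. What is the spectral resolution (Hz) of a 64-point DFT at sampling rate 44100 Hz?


DFT frequency resolution:
df = fs / N
   = 44100 / 64
   = 689.0625 Hz

689.0625 Hz


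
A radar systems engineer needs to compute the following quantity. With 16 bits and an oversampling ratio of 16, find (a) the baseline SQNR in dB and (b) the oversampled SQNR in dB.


Step 1 — baseline SQNR at Nyquist:
SQNR_base = 6.02*N + 1.76
          = 6.02*16 + 1.76
          = 98.08 dB

Step 2 — oversampling processing gain:
G = 10*log10(OSR) = 10*log10(16) = 12.04 dB

Step 3 — total:
SQNR_total = 98.08 + 12.04 = 110.12 dB

Base SQNR = 98.08 dB; oversampled SQNR = 110.12 dB


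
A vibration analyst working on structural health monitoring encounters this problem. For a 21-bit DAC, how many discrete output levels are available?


Number of quantization levels = 2^N
= 2^21
= 2097152

2097152


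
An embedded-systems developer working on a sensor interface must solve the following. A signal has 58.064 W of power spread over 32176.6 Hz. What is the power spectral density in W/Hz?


Power spectral density:
PSD = P / BW
    = 58.064 / 32176.6
    = 0.00180454 W/Hz

0.00180454 W/Hz


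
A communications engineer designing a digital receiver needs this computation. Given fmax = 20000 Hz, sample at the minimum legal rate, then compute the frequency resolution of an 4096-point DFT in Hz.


Step 1 — Nyquist sampling rate:
fs = 2 * fmax = 2 * 20000 = 40000 Hz

Step 2 — DFT bin spacing:
df = fs / N = 40000 / 4096 = 9.7656 Hz

9.7656 Hz


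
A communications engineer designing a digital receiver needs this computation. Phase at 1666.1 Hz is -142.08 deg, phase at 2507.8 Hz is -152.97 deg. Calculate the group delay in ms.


Group delay from phase difference:
tau = -d(phi)/d(omega)
d(phi) = -10.89 deg = -0.190066 rad
d(omega) = 2*pi*(2507.8 - 1666.1) = 5288.5571 rad/s
tau = -(-0.190066) / 5288.5571
    = 0.0359 ms

0.0359 ms


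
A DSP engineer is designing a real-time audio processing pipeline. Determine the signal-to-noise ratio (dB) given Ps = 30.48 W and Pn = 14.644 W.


SNR in decibels:
SNR = 10 * log10(Ps / Pn)
    = 10 * log10(30.48 / 14.644)
    = 10 * log10(2.0814)
    = 10 * 0.3184
    = 3.18 dB

3.18 dB


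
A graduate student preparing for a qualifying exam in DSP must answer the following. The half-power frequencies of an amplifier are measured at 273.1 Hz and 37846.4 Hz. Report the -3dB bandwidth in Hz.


Bandwidth is the difference of -3dB frequencies:
BW = f_high - f_low
   = 37846.4 - 273.1
   = 37573.3 Hz

37573.3 Hz


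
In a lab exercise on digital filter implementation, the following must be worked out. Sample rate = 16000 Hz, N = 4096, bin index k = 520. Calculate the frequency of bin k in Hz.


Frequency of DFT bin k:
f_k = k * fs / N
    = 520 * 16000 / 4096
    = 8320000 / 4096
    = 2031.25 Hz

2031.25 Hz


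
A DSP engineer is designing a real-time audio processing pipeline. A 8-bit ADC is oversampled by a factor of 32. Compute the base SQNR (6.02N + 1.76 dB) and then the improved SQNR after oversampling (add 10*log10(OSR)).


Step 1 — baseline SQNR at Nyquist:
SQNR_base = 6.02*N + 1.76
          = 6.02*8 + 1.76
          = 49.92 dB

Step 2 — oversampling processing gain:
G = 10*log10(OSR) = 10*log10(32) = 15.05 dB

Step 3 — total:
SQNR_total = 49.92 + 15.05 = 64.97 dB

Base SQNR = 49.92 dB; oversampled SQNR = 64.97 dB


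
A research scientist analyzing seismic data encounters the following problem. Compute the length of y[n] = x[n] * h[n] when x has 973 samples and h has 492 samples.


Linear convolution output length:
L = N + M - 1
  = 973 + 492 - 1
  = 1464 samples

1464


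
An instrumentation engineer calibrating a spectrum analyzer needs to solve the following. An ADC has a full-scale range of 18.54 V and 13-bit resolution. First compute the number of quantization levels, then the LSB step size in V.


Step 1 — number of quantization levels:
L = 2^N = 2^13 = 8192

Step 2 — LSB step size:
delta = Vfs / L
      = 18.54 / 8192
      = 0.00226318 V

Levels = 8192; step size = 0.00226318 V


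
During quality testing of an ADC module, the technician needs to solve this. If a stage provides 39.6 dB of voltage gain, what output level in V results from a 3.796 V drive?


Output voltage from dB gain:
V_out = V_in * 10^(gain_dB / 20)
      = 3.796 * 10^(39.6 / 20)
      = 3.796 * 95.499259
      = 362.5152 V

362.5152 V


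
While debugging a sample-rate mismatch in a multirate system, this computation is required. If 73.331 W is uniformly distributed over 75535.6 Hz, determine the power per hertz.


Power spectral density:
PSD = P / BW
    = 73.331 / 75535.6
    = 0.00097081 W/Hz

0.00097081 W/Hz


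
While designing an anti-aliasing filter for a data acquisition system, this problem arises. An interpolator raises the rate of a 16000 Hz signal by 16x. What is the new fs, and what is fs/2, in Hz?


Step 1 — output sample rate after interpolation by L:
fs_out = L * fs_in = 16 * 16000 = 256000 Hz

Step 2 — Nyquist frequency of the output stream:
f_Nyq = fs_out / 2 = 256000 / 2 = 128000.0 Hz

fs_out = 256000 Hz; f_Nyquist = 128000.0 Hz


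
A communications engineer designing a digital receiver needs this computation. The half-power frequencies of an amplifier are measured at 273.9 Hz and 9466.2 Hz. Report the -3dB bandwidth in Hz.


Bandwidth is the difference of -3dB frequencies:
BW = f_high - f_low
   = 9466.2 - 273.9
   = 9192.3 Hz

9192.3 Hz


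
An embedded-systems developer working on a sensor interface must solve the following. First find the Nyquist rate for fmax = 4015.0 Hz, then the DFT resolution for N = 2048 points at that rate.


Step 1 — Nyquist sampling rate:
fs = 2 * fmax = 2 * 4015.0 = 8030.0 Hz

Step 2 — DFT bin spacing:
df = fs / N = 8030.0 / 2048 = 3.9209 Hz

3.9209 Hz


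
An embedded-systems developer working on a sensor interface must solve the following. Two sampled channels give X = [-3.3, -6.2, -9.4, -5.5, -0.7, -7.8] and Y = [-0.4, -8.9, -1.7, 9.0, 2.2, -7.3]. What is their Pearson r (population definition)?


Pearson correlation coefficient (population):
r = cov(X,Y) / (std(X) * std(Y))
Mean X = -5.4833, Mean Y = -1.1833
Cov(X,Y) = 6.574722
Std(X) = 2.853896, Std(Y) = 5.958024
r = 0.3867

0.3867


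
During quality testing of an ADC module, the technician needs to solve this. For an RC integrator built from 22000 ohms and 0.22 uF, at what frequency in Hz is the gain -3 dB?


Cutoff frequency of a first-order RC filter:
fc = 1 / (2 * pi * R * C)
C = 0.22 uF = 2.2e-07 F
fc = 1 / (2 * pi * 22000 * 2.2e-07)
   = 1 / 0.030410616886749
   = 32.883253 Hz

32.883253 Hz


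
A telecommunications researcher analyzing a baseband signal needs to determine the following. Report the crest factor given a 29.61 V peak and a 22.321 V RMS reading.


Crest factor is the ratio of peak to RMS:
CF = V_peak / V_rms
   = 29.61 / 22.321
   = 1.3266

1.3266


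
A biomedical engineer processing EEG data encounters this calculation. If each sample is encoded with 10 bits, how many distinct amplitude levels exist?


Number of quantization levels = 2^N
= 2^10
= 1024

1024


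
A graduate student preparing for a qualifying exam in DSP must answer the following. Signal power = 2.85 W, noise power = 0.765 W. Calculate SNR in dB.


SNR in decibels:
SNR = 10 * log10(Ps / Pn)
    = 10 * log10(2.85 / 0.765)
    = 10 * log10(3.7255)
    = 10 * 0.5712
    = 5.71 dB

5.71 dB


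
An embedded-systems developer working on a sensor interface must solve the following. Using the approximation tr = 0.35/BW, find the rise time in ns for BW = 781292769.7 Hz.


Rise time from bandwidth relationship:
tr = 0.35 / BW
   = 0.35 / 781292769.7
   = 4.479754755e-10 s
   = 0.448 ns

0.448 ns


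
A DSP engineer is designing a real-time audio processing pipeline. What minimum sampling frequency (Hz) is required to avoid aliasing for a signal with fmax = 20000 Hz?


The Nyquist rate is twice the maximum frequency component.
fs_min = 2 * fmax
      = 2 * 20000
      = 40000 Hz

40000


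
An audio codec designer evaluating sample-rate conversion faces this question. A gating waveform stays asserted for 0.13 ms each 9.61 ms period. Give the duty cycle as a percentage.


Duty cycle as a percentage:
DC = (t_on / T) * 100
   = (0.13 / 9.61) * 100
   = 0.013528 * 100
   = 1.35 %

1.35 %


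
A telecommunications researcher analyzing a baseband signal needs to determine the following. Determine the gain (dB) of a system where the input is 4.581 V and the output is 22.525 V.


Voltage gain in dB:
G = 20 * log10(Vout / Vin)
  = 20 * log10(22.525 / 4.581)
  = 20 * log10(4.917049)
  = 20 * 0.691705
  = 13.83 dB

13.83 dB


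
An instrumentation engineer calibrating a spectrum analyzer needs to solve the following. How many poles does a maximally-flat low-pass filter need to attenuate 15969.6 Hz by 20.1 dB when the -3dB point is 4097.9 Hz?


Butterworth filter order formula:
n = log10(10^(A/10) - 1) / (2 * log10(f_stop/f_pass))
10^(20.1/10) - 1 = 101.3293
f_stop/f_pass = 15969.6 / 4097.9 = 3.897
n = 1.6977 -> ceil = 2

2


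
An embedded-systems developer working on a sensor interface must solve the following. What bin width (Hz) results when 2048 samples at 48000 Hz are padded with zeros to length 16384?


Frequency resolution after zero-padding:
N_padded = 2048 * 8 = 16384
df = fs / N_padded
   = 48000 / 16384
   = 2.9297 Hz

2.9297 Hz


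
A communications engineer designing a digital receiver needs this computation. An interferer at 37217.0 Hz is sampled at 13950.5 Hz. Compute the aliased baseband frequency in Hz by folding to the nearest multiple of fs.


Compute the nearest integer multiple of fs to the signal:
n = round(37217.0 / 13950.5) = 3
f_alias = |37217.0 - 3 * 13950.5|
        = |37217.0 - 41851.5|
        = 4634.5 Hz

4634.5


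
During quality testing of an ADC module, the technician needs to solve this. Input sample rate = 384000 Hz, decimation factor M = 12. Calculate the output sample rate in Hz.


Decimation reduces the sample rate:
fs_out = fs_in / M
       = 384000 / 12
       = 32000.0 Hz

32000.0 Hz


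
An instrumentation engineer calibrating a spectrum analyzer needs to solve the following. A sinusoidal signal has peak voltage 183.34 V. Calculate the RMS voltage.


RMS voltage for a sinusoidal waveform:
V_rms = V_peak / sqrt(2)
      = 183.34 / 1.414214
      = 129.641 V

129.641 V


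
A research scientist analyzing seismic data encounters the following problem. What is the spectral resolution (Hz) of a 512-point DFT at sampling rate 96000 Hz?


DFT frequency resolution:
df = fs / N
   = 96000 / 512
   = 187.5 Hz

187.5 Hz


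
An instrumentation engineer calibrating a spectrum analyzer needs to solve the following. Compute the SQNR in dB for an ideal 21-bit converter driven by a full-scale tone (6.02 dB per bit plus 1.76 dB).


Theoretical SNR for a full-scale sinusoid:
SNR = 6.02 * N + 1.76
    = 6.02 * 21 + 1.76
    = 126.42 + 1.76
    = 128.18 dB

128.18 dB


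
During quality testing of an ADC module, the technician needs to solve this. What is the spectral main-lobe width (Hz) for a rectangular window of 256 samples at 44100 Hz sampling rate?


Main lobe width for a rectangular window:
Width = 2 * fs / N
      = 2 * 44100 / 256
      = 88200 / 256
      = 344.531 Hz

344.531 Hz


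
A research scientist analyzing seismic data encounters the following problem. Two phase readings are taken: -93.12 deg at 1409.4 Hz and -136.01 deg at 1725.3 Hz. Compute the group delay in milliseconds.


Group delay from phase difference:
tau = -d(phi)/d(omega)
d(phi) = -42.89 deg = -0.748572 rad
d(omega) = 2*pi*(1725.3 - 1409.4) = 1984.8582 rad/s
tau = -(-0.748572) / 1984.8582
    = 0.3771 ms

0.3771 ms


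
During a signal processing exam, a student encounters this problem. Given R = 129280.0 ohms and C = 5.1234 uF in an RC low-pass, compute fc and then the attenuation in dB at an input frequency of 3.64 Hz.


Step 1 — cutoff frequency:
fc = 1 / (2*pi*R*C)
C = 5.1234 uF = 5.1234e-06 F
fc = 1 / (2*pi*129280.0*5.1234e-06)
   = 0.240287 Hz

Step 2 — magnitude at f = 3.64 Hz:
|H(f)| = 1 / sqrt(1 + (f/fc)^2)
f/fc = 3.64 / 0.240287 = 15.148552
|H| = 1 / sqrt(1 + 229.478628) = 0.0658695
|H|_dB = 20*log10(0.0658695) = -23.63 dB

fc = 0.240287 Hz; |H(3.64 Hz)| = -23.63 dB


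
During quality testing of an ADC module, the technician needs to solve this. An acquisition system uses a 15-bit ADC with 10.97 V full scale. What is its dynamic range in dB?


Dynamic range from full-scale to LSB:
V_min = V_max / 2^bits = 10.97 / 2^15
DR = 20 * log10(V_max / V_min)
   = 20 * log10(2^15)
   = 20 * 15 * log10(2)
   = 90.31 dB

90.31 dB


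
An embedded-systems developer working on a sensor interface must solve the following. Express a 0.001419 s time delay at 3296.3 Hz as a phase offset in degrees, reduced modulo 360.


Phase shift from frequency and time delay:
phi = 360 * f * t_delay
    = 360 * 3296.3 * 0.001419
    = 1683.88 degrees
    mod 360 = 243.88 degrees

243.88 degrees


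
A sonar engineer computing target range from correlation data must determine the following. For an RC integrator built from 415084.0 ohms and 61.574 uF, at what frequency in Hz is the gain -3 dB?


Cutoff frequency of a first-order RC filter:
fc = 1 / (2 * pi * R * C)
C = 61.574 uF = 6.1574e-05 F
fc = 1 / (2 * pi * 415084.0 * 6.1574e-05)
   = 1 / 160.58805161485
   = 0.006227 Hz

0.006227 Hz


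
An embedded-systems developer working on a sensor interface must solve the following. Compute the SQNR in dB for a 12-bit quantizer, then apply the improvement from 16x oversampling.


Step 1 — baseline SQNR at Nyquist:
SQNR_base = 6.02*N + 1.76
          = 6.02*12 + 1.76
          = 74.0 dB

Step 2 — oversampling processing gain:
G = 10*log10(OSR) = 10*log10(16) = 12.04 dB

Step 3 — total:
SQNR_total = 74.0 + 12.04 = 86.04 dB

Base SQNR = 74.0 dB; oversampled SQNR = 86.04 dB


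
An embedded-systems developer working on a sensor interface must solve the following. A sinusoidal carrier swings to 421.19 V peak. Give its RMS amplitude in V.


RMS voltage for a sinusoidal waveform:
V_rms = V_peak / sqrt(2)
      = 421.19 / 1.414214
      = 297.826 V

297.826 V


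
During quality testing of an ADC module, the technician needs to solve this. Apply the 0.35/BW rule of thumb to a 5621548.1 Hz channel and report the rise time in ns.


Rise time from bandwidth relationship:
tr = 0.35 / BW
   = 0.35 / 5621548.1
   = 6.226042965e-08 s
   = 62.2604 ns

62.2604 ns


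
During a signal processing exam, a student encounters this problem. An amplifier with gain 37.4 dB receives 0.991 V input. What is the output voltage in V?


Output voltage from dB gain:
V_out = V_in * 10^(gain_dB / 20)
      = 0.991 * 10^(37.4 / 20)
      = 0.991 * 74.131024
      = 73.4638 V

73.4638 V


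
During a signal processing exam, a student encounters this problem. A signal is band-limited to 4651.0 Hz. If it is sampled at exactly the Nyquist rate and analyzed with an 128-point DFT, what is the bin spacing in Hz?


Step 1 — Nyquist sampling rate:
fs = 2 * fmax = 2 * 4651.0 = 9302.0 Hz

Step 2 — DFT bin spacing:
df = fs / N = 9302.0 / 128 = 72.6719 Hz

72.6719 Hz


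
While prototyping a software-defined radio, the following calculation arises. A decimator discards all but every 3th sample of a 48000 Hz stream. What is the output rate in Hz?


Decimation reduces the sample rate:
fs_out = fs_in / M
       = 48000 / 3
       = 16000.0 Hz

16000.0 Hz


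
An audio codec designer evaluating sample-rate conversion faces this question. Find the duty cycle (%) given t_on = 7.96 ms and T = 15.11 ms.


Duty cycle as a percentage:
DC = (t_on / T) * 100
   = (7.96 / 15.11) * 100
   = 0.526803 * 100
   = 52.68 %

52.68 %


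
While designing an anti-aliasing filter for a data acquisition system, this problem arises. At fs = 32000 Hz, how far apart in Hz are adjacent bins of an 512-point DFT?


DFT frequency resolution:
df = fs / N
   = 32000 / 512
   = 62.5 Hz

62.5 Hz


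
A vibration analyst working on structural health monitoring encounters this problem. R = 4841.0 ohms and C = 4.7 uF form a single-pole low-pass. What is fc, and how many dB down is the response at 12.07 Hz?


Step 1 — cutoff frequency:
fc = 1 / (2*pi*R*C)
C = 4.7 uF = 4.7e-06 F
fc = 1 / (2*pi*4841.0*4.7e-06)
   = 6.99499 Hz

Step 2 — magnitude at f = 12.07 Hz:
|H(f)| = 1 / sqrt(1 + (f/fc)^2)
f/fc = 12.07 / 6.99499 = 1.725521
|H| = 1 / sqrt(1 + 2.977423) = 0.5014171
|H|_dB = 20*log10(0.5014171) = -6.0 dB

fc = 6.99499 Hz; |H(12.07 Hz)| = -6.0 dB


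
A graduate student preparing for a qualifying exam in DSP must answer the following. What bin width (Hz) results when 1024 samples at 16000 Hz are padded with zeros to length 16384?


Frequency resolution after zero-padding:
N_padded = 1024 * 16 = 16384
df = fs / N_padded
   = 16000 / 16384
   = 0.9766 Hz

0.9766 Hz


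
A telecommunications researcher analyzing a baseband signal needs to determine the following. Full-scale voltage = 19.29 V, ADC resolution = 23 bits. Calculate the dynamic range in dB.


Dynamic range from full-scale to LSB:
V_min = V_max / 2^bits = 19.29 / 2^23
DR = 20 * log10(V_max / V_min)
   = 20 * log10(2^23)
   = 20 * 23 * log10(2)
   = 138.47 dB

138.47 dB


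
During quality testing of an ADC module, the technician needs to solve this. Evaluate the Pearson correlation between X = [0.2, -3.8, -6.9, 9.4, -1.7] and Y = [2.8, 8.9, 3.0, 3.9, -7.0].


Pearson correlation coefficient (population):
r = cov(X,Y) / (std(X) * std(Y))
Mean X = -0.56, Mean Y = 2.32
Cov(X,Y) = 0.2192
Std(X) = 5.509483, Std(Y) = 5.164262
r = 0.0077

0.0077


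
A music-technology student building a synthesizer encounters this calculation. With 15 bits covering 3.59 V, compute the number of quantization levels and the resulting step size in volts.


Step 1 — number of quantization levels:
L = 2^N = 2^15 = 32768

Step 2 — LSB step size:
delta = Vfs / L
      = 3.59 / 32768
      = 0.00010956 V

Levels = 32768; step size = 0.00010956 V


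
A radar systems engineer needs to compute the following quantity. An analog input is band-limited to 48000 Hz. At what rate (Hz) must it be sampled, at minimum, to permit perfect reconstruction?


The Nyquist rate is twice the maximum frequency component.
fs_min = 2 * fmax
      = 2 * 48000
      = 96000 Hz

96000


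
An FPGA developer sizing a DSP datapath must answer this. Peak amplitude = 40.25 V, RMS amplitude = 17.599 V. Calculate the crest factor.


Crest factor is the ratio of peak to RMS:
CF = V_peak / V_rms
   = 40.25 / 17.599
   = 2.2871

2.2871


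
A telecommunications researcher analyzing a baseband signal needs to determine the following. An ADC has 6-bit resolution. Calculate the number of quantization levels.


Number of quantization levels = 2^N
= 2^6
= 64

64


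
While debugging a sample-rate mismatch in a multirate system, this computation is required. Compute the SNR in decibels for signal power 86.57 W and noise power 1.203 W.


SNR in decibels:
SNR = 10 * log10(Ps / Pn)
    = 10 * log10(86.57 / 1.203)
    = 10 * log10(71.9618)
    = 10 * 1.8571
    = 18.57 dB

18.57 dB


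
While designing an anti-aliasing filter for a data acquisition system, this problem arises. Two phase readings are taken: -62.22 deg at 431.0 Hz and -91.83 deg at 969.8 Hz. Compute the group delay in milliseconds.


Group delay from phase difference:
tau = -d(phi)/d(omega)
d(phi) = -29.61 deg = -0.516792 rad
d(omega) = 2*pi*(969.8 - 431.0) = 3385.3802 rad/s
tau = -(-0.516792) / 3385.3802
    = 0.1527 ms

0.1527 ms


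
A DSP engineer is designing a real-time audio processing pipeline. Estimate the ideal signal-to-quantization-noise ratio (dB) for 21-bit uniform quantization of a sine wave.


Theoretical SNR for a full-scale sinusoid:
SNR = 6.02 * N + 1.76
    = 6.02 * 21 + 1.76
    = 126.42 + 1.76
    = 128.18 dB

128.18 dB


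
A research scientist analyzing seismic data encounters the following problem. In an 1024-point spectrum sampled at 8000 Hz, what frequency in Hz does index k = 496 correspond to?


Frequency of DFT bin k:
f_k = k * fs / N
    = 496 * 8000 / 1024
    = 3968000 / 1024
    = 3875.0 Hz

3875.0 Hz


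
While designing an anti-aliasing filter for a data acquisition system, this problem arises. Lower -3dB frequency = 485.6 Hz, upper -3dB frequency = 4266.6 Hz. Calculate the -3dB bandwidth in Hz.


Bandwidth is the difference of -3dB frequencies:
BW = f_high - f_low
   = 4266.6 - 485.6
   = 3781.0 Hz

3781.0 Hz


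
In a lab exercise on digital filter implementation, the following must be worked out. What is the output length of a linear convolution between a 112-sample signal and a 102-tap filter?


Linear convolution output length:
L = N + M - 1
  = 112 + 102 - 1
  = 213 samples

213


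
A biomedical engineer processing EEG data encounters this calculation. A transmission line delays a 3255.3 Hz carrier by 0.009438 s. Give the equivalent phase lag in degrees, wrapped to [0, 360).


Phase shift from frequency and time delay:
phi = 360 * f * t_delay
    = 360 * 3255.3 * 0.009438
    = 11060.47 degrees
    mod 360 = 260.47 degrees

260.47 degrees


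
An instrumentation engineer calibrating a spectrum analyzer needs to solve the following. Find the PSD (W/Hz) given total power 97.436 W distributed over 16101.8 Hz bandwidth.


Power spectral density:
PSD = P / BW
    = 97.436 / 16101.8
    = 0.00605125 W/Hz

0.00605125 W/Hz
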